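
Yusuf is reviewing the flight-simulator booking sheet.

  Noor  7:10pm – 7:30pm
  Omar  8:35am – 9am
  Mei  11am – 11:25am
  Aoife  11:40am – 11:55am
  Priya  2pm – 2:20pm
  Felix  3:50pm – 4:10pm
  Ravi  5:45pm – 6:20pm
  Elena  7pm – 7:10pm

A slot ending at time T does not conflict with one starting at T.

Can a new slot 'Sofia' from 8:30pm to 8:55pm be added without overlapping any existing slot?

Omar: ends 9am at or before Sofia starts 8:30pm → clear.
Mei: ends 11:25am at or before Sofia starts 8:30pm → clear.
Aoife: ends 11:55am at or before Sofia starts 8:30pm → clear.
Priya: ends 2:20pm at or before Sofia starts 8:30pm → clear.
Felix: ends 4:10pm at or before Sofia starts 8:30pm → clear.
Ravi: ends 6:20pm at or before Sofia starts 8:30pm → clear.
Elena: ends 7:10pm at or before Sofia starts 8:30pm → clear.
Noor: ends 7:30pm at or before Sofia starts 8:30pm → clear.

Yes — the slot is free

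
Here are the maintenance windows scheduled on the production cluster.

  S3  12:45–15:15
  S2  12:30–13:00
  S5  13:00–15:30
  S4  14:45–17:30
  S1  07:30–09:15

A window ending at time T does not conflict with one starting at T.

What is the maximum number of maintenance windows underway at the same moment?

Sweep the timeline, counting +1 at each start and −1 at each end (ends before starts at a tie):
07:30 start S1 → 1
09:15 end S1 → 0
12:30 start S2 → 1
12:45 start S3 → 2
13:00 end S2 → 1
13:00 start S5 → 2
14:45 start S4 → 3
15:15 end S3 → 2
15:30 end S5 → 1
17:30 end S4 → 0
Peak is 3, at 14:45 (S3, S4, S5).

3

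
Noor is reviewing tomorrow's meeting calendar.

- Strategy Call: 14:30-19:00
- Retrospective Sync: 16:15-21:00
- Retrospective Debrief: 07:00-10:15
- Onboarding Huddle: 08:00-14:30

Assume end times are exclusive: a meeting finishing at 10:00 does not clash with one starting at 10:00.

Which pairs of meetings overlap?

Sorted by start: Retrospective Debrief, Onboarding Huddle, Strategy Call, Retrospective Sync.
Onboarding Huddle starts before Retrospective Debrief ends → Retrospective Debrief and Onboarding Huddle overlap.
Strategy Call starts after Retrospective Debrief ends — done with Retrospective Debrief.
Strategy Call starts exactly when Onboarding Huddle ends (back-to-back, no overlap) — done with Onboarding Huddle.
Retrospective Sync starts before Strategy Call ends → Strategy Call and Retrospective Sync overlap.

Onboarding Huddle & Retrospective Debrief, Retrospective Sync & Strategy Call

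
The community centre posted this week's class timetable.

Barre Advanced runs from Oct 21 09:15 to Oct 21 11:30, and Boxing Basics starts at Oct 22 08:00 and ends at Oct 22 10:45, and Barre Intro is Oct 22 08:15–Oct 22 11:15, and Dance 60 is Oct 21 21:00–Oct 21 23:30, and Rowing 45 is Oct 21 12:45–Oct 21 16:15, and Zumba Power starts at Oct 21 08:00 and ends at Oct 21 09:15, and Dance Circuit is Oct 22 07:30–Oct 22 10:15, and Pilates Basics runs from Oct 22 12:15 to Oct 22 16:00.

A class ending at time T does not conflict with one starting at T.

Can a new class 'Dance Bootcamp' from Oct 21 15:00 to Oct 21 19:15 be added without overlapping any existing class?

Zumba Power: ends Oct 21 09:15 at or before Dance Bootcamp starts Oct 21 15:00 → clear.
Barre Advanced: ends Oct 21 11:30 at or before Dance Bootcamp starts Oct 21 15:00 → clear.
Rowing 45: starts Oct 21 12:45 before Dance Bootcamp ends Oct 21 19:15, and ends Oct 21 16:15 after Dance Bootcamp starts Oct 21 15:00 → overlap.
Dance 60: starts Oct 21 21:00 at or after Dance Bootcamp ends Oct 21 19:15 → clear.
Dance Circuit: starts Oct 22 07:30 at or after Dance Bootcamp ends Oct 21 19:15 → clear.
Boxing Basics: starts Oct 22 08:00 at or after Dance Bootcamp ends Oct 21 19:15 → clear.
Barre Intro: starts Oct 22 08:15 at or after Dance Bootcamp ends Oct 21 19:15 → clear.
Pilates Basics: starts Oct 22 12:15 at or after Dance Bootcamp ends Oct 21 19:15 → clear.
Dance Bootcamp overlaps Rowing 45.

No — it overlaps Rowing 45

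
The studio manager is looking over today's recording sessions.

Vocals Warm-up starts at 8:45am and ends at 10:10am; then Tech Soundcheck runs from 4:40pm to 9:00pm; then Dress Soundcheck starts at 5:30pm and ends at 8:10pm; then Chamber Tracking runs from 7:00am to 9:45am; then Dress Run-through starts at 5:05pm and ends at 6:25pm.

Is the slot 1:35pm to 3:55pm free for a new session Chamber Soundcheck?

Chamber Tracking: ends 9:45am at or before Chamber Soundcheck starts 1:35pm → clear.
Vocals Warm-up: ends 10:10am at or before Chamber Soundcheck starts 1:35pm → clear.
Tech Soundcheck: starts 4:40pm at or after Chamber Soundcheck ends 3:55pm → clear.
Dress Run-through: starts 5:05pm at or after Chamber Soundcheck ends 3:55pm → clear.
Dress Soundcheck: starts 5:30pm at or after Chamber Soundcheck ends 3:55pm → clear.

Yes — the slot is free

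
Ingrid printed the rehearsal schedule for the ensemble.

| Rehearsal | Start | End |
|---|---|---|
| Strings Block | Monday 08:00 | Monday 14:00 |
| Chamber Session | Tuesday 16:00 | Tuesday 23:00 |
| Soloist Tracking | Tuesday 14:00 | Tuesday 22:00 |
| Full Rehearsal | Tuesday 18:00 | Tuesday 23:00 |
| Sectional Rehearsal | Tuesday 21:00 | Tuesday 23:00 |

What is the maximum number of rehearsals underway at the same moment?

4

Sweep the timeline, counting +1 at each start and −1 at each end (ends before starts at a tie):
Monday 08:00 start Strings Block → 1
Monday 14:00 end Strings Block → 0
Tuesday 14:00 start Soloist Tracking → 1
Tuesday 16:00 start Chamber Session → 2
Tuesday 18:00 start Full Rehearsal → 3
Tuesday 21:00 start Sectional Rehearsal → 4
Tuesday 22:00 end Soloist Tracking → 3
Tuesday 23:00 end Chamber Session → 2
Tuesday 23:00 end Full Rehearsal → 1
Tuesday 23:00 end Sectional Rehearsal → 0
Peak is 4, at Tuesday 21:00 (Chamber Session, Full Rehearsal, Sectional Rehearsal, Soloist Tracking).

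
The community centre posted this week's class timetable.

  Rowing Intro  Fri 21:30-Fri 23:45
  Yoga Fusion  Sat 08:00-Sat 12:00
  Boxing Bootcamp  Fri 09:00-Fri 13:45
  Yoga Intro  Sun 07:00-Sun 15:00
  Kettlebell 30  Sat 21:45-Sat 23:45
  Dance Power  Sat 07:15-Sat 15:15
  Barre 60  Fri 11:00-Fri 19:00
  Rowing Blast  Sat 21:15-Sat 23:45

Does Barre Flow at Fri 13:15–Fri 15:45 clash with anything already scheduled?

Boxing Bootcamp: starts Fri 09:00 before Barre Flow ends Fri 15:45, and ends Fri 13:45 after Barre Flow starts Fri 13:15 → overlap.
Barre 60: starts Fri 11:00 before Barre Flow ends Fri 15:45, and ends Fri 19:00 after Barre Flow starts Fri 13:15 → overlap.
Rowing Intro: starts Fri 21:30 at or after Barre Flow ends Fri 15:45 → clear.
Dance Power: starts Sat 07:15 at or after Barre Flow ends Fri 15:45 → clear.
Yoga Fusion: starts Sat 08:00 at or after Barre Flow ends Fri 15:45 → clear.
Rowing Blast: starts Sat 21:15 at or after Barre Flow ends Fri 15:45 → clear.
Kettlebell 30: starts Sat 21:45 at or after Barre Flow ends Fri 15:45 → clear.
Yoga Intro: starts Sun 07:00 at or after Barre Flow ends Fri 15:45 → clear.
Barre Flow overlaps Barre 60, Boxing Bootcamp.

Yes — it overlaps Barre 60, Boxing Bootcamp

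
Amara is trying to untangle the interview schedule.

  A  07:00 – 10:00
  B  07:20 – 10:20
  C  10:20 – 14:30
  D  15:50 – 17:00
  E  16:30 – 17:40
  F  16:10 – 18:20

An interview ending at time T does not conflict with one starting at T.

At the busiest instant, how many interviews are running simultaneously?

Walk through starts and ends in time order (an end at T is processed before a start at T):
07:00 start A → 1
07:20 start B → 2
10:00 end A → 1
10:20 end B → 0
10:20 start C → 1
14:30 end C → 0
15:50 start D → 1
16:10 start F → 2
16:30 start E → 3
17:00 end D → 2
17:40 end E → 1
18:20 end F → 0
Peak is 3, at 16:30 (D, E, F).

3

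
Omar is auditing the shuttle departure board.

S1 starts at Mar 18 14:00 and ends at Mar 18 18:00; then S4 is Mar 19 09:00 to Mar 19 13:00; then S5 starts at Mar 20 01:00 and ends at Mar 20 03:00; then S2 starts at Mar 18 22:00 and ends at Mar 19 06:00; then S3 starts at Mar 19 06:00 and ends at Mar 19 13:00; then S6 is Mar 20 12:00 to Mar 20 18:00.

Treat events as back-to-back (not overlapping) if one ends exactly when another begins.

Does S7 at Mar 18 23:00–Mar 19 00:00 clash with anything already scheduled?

Yes — it overlaps S2

S1: ends Mar 18 18:00 at or before S7 starts Mar 18 23:00 → clear.
S2: starts Mar 18 22:00 before S7 ends Mar 19 00:00, and ends Mar 19 06:00 after S7 starts Mar 18 23:00 → overlap.
S3: starts Mar 19 06:00 at or after S7 ends Mar 19 00:00 → clear.
S4: starts Mar 19 09:00 at or after S7 ends Mar 19 00:00 → clear.
S5: starts Mar 20 01:00 at or after S7 ends Mar 19 00:00 → clear.
S6: starts Mar 20 12:00 at or after S7 ends Mar 19 00:00 → clear.
S7 overlaps S2.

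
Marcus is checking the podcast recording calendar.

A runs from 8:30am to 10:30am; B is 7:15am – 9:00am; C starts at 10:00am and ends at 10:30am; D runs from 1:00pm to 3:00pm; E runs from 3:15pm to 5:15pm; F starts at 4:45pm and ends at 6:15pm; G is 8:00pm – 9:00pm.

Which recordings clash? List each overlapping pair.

A & B, A & C, E & F

Sorted by start: B, A, C, D, E, F, G.
A starts before B ends → B and A overlap.
C starts after B ends; B is clear from here.
C starts before A ends → A and C overlap.
D starts after A ends; A is clear from here.
D starts after C ends; C is clear from here.
E starts after D ends; D is clear from here.
F starts before E ends → E and F overlap.
G starts after E ends.
G starts after F ends.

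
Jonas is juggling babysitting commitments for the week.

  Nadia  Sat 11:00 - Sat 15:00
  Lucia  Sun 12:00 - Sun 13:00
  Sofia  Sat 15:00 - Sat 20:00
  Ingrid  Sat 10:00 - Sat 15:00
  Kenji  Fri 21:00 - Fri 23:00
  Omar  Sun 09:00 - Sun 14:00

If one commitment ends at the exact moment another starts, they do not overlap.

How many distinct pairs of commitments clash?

Two intervals overlap when each starts before the other ends.
Sorted by start: Kenji, Ingrid, Nadia, Sofia, Omar, Lucia.
Ingrid starts after Kenji ends, so nothing later overlaps Kenji either.
Nadia starts before Ingrid ends → Ingrid and Nadia overlap.
Sofia starts exactly when Ingrid ends (back-to-back, no overlap), so nothing later overlaps Ingrid either.
Sofia starts exactly when Nadia ends (back-to-back, no overlap), so nothing later overlaps Nadia either.
Omar starts after Sofia ends, so nothing later overlaps Sofia either.
Lucia starts before Omar ends → Omar and Lucia overlap.
Overlapping pairs: Ingrid & Nadia, Lucia & Omar — 2 in total.

2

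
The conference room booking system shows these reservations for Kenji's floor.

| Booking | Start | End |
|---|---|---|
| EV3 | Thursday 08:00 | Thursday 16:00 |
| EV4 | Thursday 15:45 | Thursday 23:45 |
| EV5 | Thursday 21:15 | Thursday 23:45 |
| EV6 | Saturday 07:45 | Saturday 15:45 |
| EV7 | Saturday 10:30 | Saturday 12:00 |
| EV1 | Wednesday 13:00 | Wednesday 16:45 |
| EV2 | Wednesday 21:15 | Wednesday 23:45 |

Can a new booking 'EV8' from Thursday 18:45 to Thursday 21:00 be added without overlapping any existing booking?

No — it overlaps EV4

EV1: ends Wednesday 16:45 at or before EV8 starts Thursday 18:45 → clear.
EV2: ends Wednesday 23:45 at or before EV8 starts Thursday 18:45 → clear.
EV3: ends Thursday 16:00 at or before EV8 starts Thursday 18:45 → clear.
EV4: starts Thursday 15:45 before EV8 ends Thursday 21:00, and ends Thursday 23:45 after EV8 starts Thursday 18:45 → overlap.
EV5: starts Thursday 21:15 at or after EV8 ends Thursday 21:00 → clear.
EV6: starts Saturday 07:45 at or after EV8 ends Thursday 21:00 → clear.
EV7: starts Saturday 10:30 at or after EV8 ends Thursday 21:00 → clear.
EV8 overlaps EV4.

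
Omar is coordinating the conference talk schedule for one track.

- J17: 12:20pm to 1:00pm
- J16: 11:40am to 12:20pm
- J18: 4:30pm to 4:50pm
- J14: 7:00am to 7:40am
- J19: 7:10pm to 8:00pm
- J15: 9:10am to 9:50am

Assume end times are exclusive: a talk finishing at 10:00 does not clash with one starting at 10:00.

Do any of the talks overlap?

No

Sorted by start: J14, J15, J16, J17, J18, J19.
J15 starts after J14 ends, so J14 has no further overlaps.
J16 starts after J15 ends, so J15 has no further overlaps.
J17 starts exactly when J16 ends (back-to-back, no overlap), so J16 has no further overlaps.
J18 starts after J17 ends, so J17 has no further overlaps.
J19 starts after J18 ends.
Every pair is clear; the schedule has no overlaps.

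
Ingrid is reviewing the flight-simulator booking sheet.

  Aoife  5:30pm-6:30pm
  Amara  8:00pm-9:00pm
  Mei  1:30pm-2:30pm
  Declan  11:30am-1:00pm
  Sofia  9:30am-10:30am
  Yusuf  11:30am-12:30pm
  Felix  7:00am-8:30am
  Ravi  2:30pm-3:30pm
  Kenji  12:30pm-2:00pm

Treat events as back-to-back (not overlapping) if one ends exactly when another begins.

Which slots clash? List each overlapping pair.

Declan & Kenji, Declan & Yusuf, Kenji & Mei

Sorted by start: Felix, Sofia, Yusuf, Declan, Kenji, Mei, Ravi, Aoife, Amara.
Sofia starts after Felix ends, so nothing later overlaps Felix either.
Yusuf starts after Sofia ends, so nothing later overlaps Sofia either.
Declan starts before Yusuf ends → Yusuf and Declan overlap.
Kenji starts exactly when Yusuf ends (back-to-back, no overlap), so nothing later overlaps Yusuf either.
Kenji starts before Declan ends → Declan and Kenji overlap.
Mei starts after Declan ends, so nothing later overlaps Declan either.
Mei starts before Kenji ends → Kenji and Mei overlap.
Ravi starts after Kenji ends, so nothing later overlaps Kenji either.
Ravi starts exactly when Mei ends (back-to-back, no overlap), so nothing later overlaps Mei either.
Aoife starts after Ravi ends, so nothing later overlaps Ravi either.
Amara starts after Aoife ends.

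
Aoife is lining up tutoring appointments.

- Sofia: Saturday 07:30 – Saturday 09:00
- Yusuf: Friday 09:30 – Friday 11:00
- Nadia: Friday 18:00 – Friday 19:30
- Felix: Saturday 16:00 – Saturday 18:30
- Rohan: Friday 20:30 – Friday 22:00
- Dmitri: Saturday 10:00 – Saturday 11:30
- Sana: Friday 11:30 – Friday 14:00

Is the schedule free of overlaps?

Yes

Sorted by start: Yusuf, Sana, Nadia, Rohan, Sofia, Dmitri, Felix.
Sana starts after Yusuf ends, so Yusuf has no further overlaps.
Nadia starts after Sana ends, so Sana has no further overlaps.
Rohan starts after Nadia ends, so Nadia has no further overlaps.
Sofia starts after Rohan ends, so Rohan has no further overlaps.
Dmitri starts after Sofia ends, so Sofia has no further overlaps.
Felix starts after Dmitri ends.
Every pair is clear; the schedule has no overlaps.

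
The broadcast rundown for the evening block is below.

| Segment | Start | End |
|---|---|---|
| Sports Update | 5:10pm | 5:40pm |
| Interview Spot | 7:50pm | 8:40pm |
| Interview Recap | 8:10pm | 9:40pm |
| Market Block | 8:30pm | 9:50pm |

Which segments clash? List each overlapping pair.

Interview Recap & Interview Spot, Interview Recap & Market Block, Interview Spot & Market Block

Two intervals overlap when each starts before the other ends.
Sorted by start: Sports Update, Interview Spot, Interview Recap, Market Block.
Interview Spot starts after Sports Update ends, so Sports Update has no further overlaps.
Interview Recap starts before Interview Spot ends → Interview Spot and Interview Recap overlap.
Market Block starts before Interview Spot ends → Interview Spot and Market Block overlap.
Market Block starts before Interview Recap ends → Interview Recap and Market Block overlap.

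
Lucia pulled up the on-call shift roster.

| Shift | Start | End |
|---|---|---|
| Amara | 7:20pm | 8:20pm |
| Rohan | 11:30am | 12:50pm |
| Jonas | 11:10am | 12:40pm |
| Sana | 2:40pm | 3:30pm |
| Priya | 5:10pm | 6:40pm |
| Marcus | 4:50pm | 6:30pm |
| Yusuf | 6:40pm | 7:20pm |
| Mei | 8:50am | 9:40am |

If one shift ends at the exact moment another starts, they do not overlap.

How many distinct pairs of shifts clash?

Two intervals overlap when each starts before the other ends.
Sorted by start: Mei, Jonas, Rohan, Sana, Marcus, Priya, Yusuf, Amara.
Jonas starts after Mei ends, so nothing later overlaps Mei either.
Rohan starts before Jonas ends → Jonas and Rohan overlap.
Sana starts after Jonas ends, so nothing later overlaps Jonas either.
Sana starts after Rohan ends, so nothing later overlaps Rohan either.
Marcus starts after Sana ends, so nothing later overlaps Sana either.
Priya starts before Marcus ends → Marcus and Priya overlap.
Yusuf starts after Marcus ends, so nothing later overlaps Marcus either.
Yusuf starts exactly when Priya ends (back-to-back, no overlap), so nothing later overlaps Priya either.
Amara starts exactly when Yusuf ends (back-to-back, no overlap).
Overlapping pairs: Jonas & Rohan, Marcus & Priya — 2 in total.

2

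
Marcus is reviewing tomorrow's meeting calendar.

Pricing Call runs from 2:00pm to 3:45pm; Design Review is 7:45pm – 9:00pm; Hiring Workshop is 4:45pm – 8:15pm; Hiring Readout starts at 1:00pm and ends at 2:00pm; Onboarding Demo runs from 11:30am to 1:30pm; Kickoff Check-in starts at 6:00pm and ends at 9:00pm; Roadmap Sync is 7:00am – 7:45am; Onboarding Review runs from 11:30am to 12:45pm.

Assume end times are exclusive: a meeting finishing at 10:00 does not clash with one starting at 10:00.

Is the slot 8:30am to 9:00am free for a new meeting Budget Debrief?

Yes — the slot is free

Roadmap Sync: ends 7:45am at or before Budget Debrief starts 8:30am → clear.
Onboarding Demo: starts 11:30am at or after Budget Debrief ends 9:00am → clear.
Onboarding Review: starts 11:30am at or after Budget Debrief ends 9:00am → clear.
Hiring Readout: starts 1:00pm at or after Budget Debrief ends 9:00am → clear.
Pricing Call: starts 2:00pm at or after Budget Debrief ends 9:00am → clear.
Hiring Workshop: starts 4:45pm at or after Budget Debrief ends 9:00am → clear.
Kickoff Check-in: starts 6:00pm at or after Budget Debrief ends 9:00am → clear.
Design Review: starts 7:45pm at or after Budget Debrief ends 9:00am → clear.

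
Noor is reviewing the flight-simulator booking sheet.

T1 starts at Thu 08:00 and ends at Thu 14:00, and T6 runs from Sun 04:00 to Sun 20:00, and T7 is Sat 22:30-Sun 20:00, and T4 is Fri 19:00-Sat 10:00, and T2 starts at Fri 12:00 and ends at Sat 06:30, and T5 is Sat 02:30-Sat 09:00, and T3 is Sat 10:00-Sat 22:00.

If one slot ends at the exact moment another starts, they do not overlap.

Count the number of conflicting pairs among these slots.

Sorted by start: T1, T2, T4, T5, T3, T7, T6.
T2 starts after T1 ends, so nothing later overlaps T1 either.
T4 starts before T2 ends → T2 and T4 overlap.
T5 starts before T2 ends → T2 and T5 overlap.
T3 starts after T2 ends, so nothing later overlaps T2 either.
T5 starts before T4 ends → T4 and T5 overlap.
T3 starts exactly when T4 ends (back-to-back, no overlap), so nothing later overlaps T4 either.
T3 starts after T5 ends, so nothing later overlaps T5 either.
T7 starts after T3 ends, so nothing later overlaps T3 either.
T6 starts before T7 ends → T7 and T6 overlap.
Overlapping pairs: T2 & T4, T2 & T5, T4 & T5, T6 & T7 — 4 in total.

4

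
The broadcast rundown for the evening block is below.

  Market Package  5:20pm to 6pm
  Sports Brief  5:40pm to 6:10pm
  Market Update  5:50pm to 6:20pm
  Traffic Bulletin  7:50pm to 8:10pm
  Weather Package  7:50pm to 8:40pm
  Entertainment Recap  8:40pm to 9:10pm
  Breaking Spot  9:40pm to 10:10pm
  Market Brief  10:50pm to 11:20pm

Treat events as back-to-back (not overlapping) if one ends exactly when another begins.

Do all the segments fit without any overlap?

Sorted by start: Market Package, Sports Brief, Market Update, Traffic Bulletin, Weather Package, Entertainment Recap, Breaking Spot, Market Brief.
Sports Brief starts before Market Package ends → Market Package and Sports Brief overlap.
That's a conflict, so the schedule is not conflict-free.

No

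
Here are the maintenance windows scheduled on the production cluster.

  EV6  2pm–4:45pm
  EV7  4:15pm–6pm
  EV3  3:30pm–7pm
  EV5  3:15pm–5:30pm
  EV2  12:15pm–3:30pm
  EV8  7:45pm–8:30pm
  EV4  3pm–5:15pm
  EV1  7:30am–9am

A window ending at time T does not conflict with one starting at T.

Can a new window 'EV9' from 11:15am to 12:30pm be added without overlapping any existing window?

No — it overlaps EV2

EV1: ends 9am at or before EV9 starts 11:15am → clear.
EV2: starts 12:15pm before EV9 ends 12:30pm, and ends 3:30pm after EV9 starts 11:15am → overlap.
EV6: starts 2pm at or after EV9 ends 12:30pm → clear.
EV4: starts 3pm at or after EV9 ends 12:30pm → clear.
EV5: starts 3:15pm at or after EV9 ends 12:30pm → clear.
EV3: starts 3:30pm at or after EV9 ends 12:30pm → clear.
EV7: starts 4:15pm at or after EV9 ends 12:30pm → clear.
EV8: starts 7:45pm at or after EV9 ends 12:30pm → clear.
EV9 overlaps EV2.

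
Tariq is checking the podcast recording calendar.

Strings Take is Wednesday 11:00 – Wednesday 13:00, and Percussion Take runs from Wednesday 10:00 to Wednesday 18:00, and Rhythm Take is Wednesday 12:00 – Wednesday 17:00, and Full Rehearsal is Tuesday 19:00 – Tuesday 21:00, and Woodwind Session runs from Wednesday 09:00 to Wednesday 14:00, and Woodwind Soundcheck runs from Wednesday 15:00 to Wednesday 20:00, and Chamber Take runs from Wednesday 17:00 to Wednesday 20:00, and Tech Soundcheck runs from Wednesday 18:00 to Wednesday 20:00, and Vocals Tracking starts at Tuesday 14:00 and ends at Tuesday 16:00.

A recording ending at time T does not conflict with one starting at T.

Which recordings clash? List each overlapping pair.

Chamber Take & Percussion Take, Chamber Take & Tech Soundcheck, Chamber Take & Woodwind Soundcheck, Percussion Take & Rhythm Take, Percussion Take & Strings Take, Percussion Take & Woodwind Session, Percussion Take & Woodwind Soundcheck, Rhythm Take & Strings Take, Rhythm Take & Woodwind Session, Rhythm Take & Woodwind Soundcheck, Strings Take & Woodwind Session, Tech Soundcheck & Woodwind Soundcheck

Sorted by start: Vocals Tracking, Full Rehearsal, Woodwind Session, Percussion Take, Strings Take, Rhythm Take, Woodwind Soundcheck, Chamber Take, Tech Soundcheck.
Full Rehearsal starts after Vocals Tracking ends, so nothing later overlaps Vocals Tracking either.
Woodwind Session starts after Full Rehearsal ends, so nothing later overlaps Full Rehearsal either.
Percussion Take starts before Woodwind Session ends → Woodwind Session and Percussion Take overlap.
Strings Take starts before Woodwind Session ends → Woodwind Session and Strings Take overlap.
Rhythm Take starts before Woodwind Session ends → Woodwind Session and Rhythm Take overlap.
Woodwind Soundcheck starts after Woodwind Session ends, so nothing later overlaps Woodwind Session either.
Strings Take starts before Percussion Take ends → Percussion Take and Strings Take overlap.
Rhythm Take starts before Percussion Take ends → Percussion Take and Rhythm Take overlap.
Woodwind Soundcheck starts before Percussion Take ends → Percussion Take and Woodwind Soundcheck overlap.
Chamber Take starts before Percussion Take ends → Percussion Take and Chamber Take overlap.
Tech Soundcheck starts exactly when Percussion Take ends (back-to-back, no overlap).
Rhythm Take starts before Strings Take ends → Strings Take and Rhythm Take overlap.
Woodwind Soundcheck starts after Strings Take ends, so nothing later overlaps Strings Take either.
Woodwind Soundcheck starts before Rhythm Take ends → Rhythm Take and Woodwind Soundcheck overlap.
Chamber Take starts exactly when Rhythm Take ends (back-to-back, no overlap), so nothing later overlaps Rhythm Take either.
Chamber Take starts before Woodwind Soundcheck ends → Woodwind Soundcheck and Chamber Take overlap.
Tech Soundcheck starts before Woodwind Soundcheck ends → Woodwind Soundcheck and Tech Soundcheck overlap.
Tech Soundcheck starts before Chamber Take ends → Chamber Take and Tech Soundcheck overlap.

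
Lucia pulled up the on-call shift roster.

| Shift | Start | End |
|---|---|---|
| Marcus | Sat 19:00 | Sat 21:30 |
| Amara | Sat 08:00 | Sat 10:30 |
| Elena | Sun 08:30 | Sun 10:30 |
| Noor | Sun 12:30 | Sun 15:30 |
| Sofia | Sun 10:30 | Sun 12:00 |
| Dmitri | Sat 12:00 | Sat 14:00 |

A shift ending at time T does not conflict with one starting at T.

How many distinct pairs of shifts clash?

0

Sorted by start: Amara, Dmitri, Marcus, Elena, Sofia, Noor.
Dmitri starts after Amara ends, so nothing later overlaps Amara either.
Marcus starts after Dmitri ends, so nothing later overlaps Dmitri either.
Elena starts after Marcus ends, so nothing later overlaps Marcus either.
Sofia starts exactly when Elena ends (back-to-back, no overlap), so nothing later overlaps Elena either.
Noor starts after Sofia ends.
No pair overlaps.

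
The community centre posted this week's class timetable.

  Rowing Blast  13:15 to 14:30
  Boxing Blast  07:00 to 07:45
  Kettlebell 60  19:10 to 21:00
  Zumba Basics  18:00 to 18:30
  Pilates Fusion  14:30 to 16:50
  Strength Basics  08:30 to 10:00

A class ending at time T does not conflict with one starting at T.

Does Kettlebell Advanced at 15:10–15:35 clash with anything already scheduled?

Yes — it overlaps Pilates Fusion

Boxing Blast: ends 07:45 at or before Kettlebell Advanced starts 15:10 → clear.
Strength Basics: ends 10:00 at or before Kettlebell Advanced starts 15:10 → clear.
Rowing Blast: ends 14:30 at or before Kettlebell Advanced starts 15:10 → clear.
Pilates Fusion: starts 14:30 before Kettlebell Advanced ends 15:35, and ends 16:50 after Kettlebell Advanced starts 15:10 → overlap.
Zumba Basics: starts 18:00 at or after Kettlebell Advanced ends 15:35 → clear.
Kettlebell 60: starts 19:10 at or after Kettlebell Advanced ends 15:35 → clear.
Kettlebell Advanced overlaps Pilates Fusion.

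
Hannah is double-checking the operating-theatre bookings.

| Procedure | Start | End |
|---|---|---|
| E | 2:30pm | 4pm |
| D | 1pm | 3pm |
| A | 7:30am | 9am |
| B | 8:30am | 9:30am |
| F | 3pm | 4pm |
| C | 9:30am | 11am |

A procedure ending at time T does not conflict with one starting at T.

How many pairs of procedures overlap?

3

Sorted by start: A, B, C, D, E, F.
B starts before A ends → A and B overlap.
C starts after A ends, so A has no further overlaps.
C starts exactly when B ends (back-to-back, no overlap), so B has no further overlaps.
D starts after C ends, so C has no further overlaps.
E starts before D ends → D and E overlap.
F starts exactly when D ends (back-to-back, no overlap).
F starts before E ends → E and F overlap.
Overlapping pairs: A & B, D & E, E & F — 3 in total.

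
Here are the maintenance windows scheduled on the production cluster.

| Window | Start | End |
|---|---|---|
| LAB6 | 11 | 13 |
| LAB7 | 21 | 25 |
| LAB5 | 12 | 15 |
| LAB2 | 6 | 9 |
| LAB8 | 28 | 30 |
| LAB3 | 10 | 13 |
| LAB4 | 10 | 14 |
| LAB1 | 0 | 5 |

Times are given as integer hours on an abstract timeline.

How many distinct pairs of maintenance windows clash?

Check each pair: they overlap iff neither finishes before the other starts.
Sorted by start: LAB1, LAB2, LAB3, LAB4, LAB6, LAB5, LAB7, LAB8.
LAB2 starts after LAB1 ends, so LAB1 has no further overlaps.
LAB3 starts after LAB2 ends, so LAB2 has no further overlaps.
LAB4 starts before LAB3 ends → LAB3 and LAB4 overlap.
LAB6 starts before LAB3 ends → LAB3 and LAB6 overlap.
LAB5 starts before LAB3 ends → LAB3 and LAB5 overlap.
LAB7 starts after LAB3 ends, so LAB3 has no further overlaps.
LAB6 starts before LAB4 ends → LAB4 and LAB6 overlap.
LAB5 starts before LAB4 ends → LAB4 and LAB5 overlap.
LAB7 starts after LAB4 ends, so LAB4 has no further overlaps.
LAB5 starts before LAB6 ends → LAB6 and LAB5 overlap.
LAB7 starts after LAB6 ends, so LAB6 has no further overlaps.
LAB7 starts after LAB5 ends, so LAB5 has no further overlaps.
LAB8 starts after LAB7 ends.
Overlapping pairs: LAB3 & LAB4, LAB3 & LAB5, LAB3 & LAB6, LAB4 & LAB5, LAB4 & LAB6, LAB5 & LAB6 — 6 in total.

6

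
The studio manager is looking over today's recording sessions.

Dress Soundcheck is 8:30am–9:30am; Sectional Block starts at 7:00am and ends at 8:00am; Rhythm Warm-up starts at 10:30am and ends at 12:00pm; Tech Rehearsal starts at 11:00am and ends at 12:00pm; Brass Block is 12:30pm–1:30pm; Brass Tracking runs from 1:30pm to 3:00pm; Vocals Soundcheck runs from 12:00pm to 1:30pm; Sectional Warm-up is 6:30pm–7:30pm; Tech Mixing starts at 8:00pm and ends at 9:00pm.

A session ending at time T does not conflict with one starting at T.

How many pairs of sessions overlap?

2

Check each pair: they overlap iff neither finishes before the other starts.
Sorted by start: Sectional Block, Dress Soundcheck, Rhythm Warm-up, Tech Rehearsal, Vocals Soundcheck, Brass Block, Brass Tracking, Sectional Warm-up, Tech Mixing.
Dress Soundcheck starts after Sectional Block ends, so Sectional Block has no further overlaps.
Rhythm Warm-up starts after Dress Soundcheck ends, so Dress Soundcheck has no further overlaps.
Tech Rehearsal starts before Rhythm Warm-up ends → Rhythm Warm-up and Tech Rehearsal overlap.
Vocals Soundcheck starts exactly when Rhythm Warm-up ends (back-to-back, no overlap), so Rhythm Warm-up has no further overlaps.
Vocals Soundcheck starts exactly when Tech Rehearsal ends (back-to-back, no overlap), so Tech Rehearsal has no further overlaps.
Brass Block starts before Vocals Soundcheck ends → Vocals Soundcheck and Brass Block overlap.
Brass Tracking starts exactly when Vocals Soundcheck ends (back-to-back, no overlap), so Vocals Soundcheck has no further overlaps.
Brass Tracking starts exactly when Brass Block ends (back-to-back, no overlap), so Brass Block has no further overlaps.
Sectional Warm-up starts after Brass Tracking ends, so Brass Tracking has no further overlaps.
Tech Mixing starts after Sectional Warm-up ends.
Overlapping pairs: Brass Block & Vocals Soundcheck, Rhythm Warm-up & Tech Rehearsal — 2 in total.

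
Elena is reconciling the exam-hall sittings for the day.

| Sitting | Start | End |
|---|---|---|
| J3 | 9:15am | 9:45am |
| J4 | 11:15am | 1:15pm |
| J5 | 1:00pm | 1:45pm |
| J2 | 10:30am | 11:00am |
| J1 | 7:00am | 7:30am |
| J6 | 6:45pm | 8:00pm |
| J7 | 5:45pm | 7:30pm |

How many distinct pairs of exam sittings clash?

2

Sorted by start: J1, J3, J2, J4, J5, J7, J6.
J3 starts after J1 ends — done with J1.
J2 starts after J3 ends — done with J3.
J4 starts after J2 ends — done with J2.
J5 starts before J4 ends → J4 and J5 overlap.
J7 starts after J4 ends — done with J4.
J7 starts after J5 ends — done with J5.
J6 starts before J7 ends → J7 and J6 overlap.
Overlapping pairs: J4 & J5, J6 & J7 — 2 in total.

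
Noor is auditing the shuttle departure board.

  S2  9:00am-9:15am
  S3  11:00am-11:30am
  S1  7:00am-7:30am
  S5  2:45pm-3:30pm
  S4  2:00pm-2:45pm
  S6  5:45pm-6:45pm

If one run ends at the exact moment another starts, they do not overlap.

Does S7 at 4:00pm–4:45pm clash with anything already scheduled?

No — it doesn't clash with anything

S1: ends 7:30am at or before S7 starts 4:00pm → clear.
S2: ends 9:15am at or before S7 starts 4:00pm → clear.
S3: ends 11:30am at or before S7 starts 4:00pm → clear.
S4: ends 2:45pm at or before S7 starts 4:00pm → clear.
S5: ends 3:30pm at or before S7 starts 4:00pm → clear.
S6: starts 5:45pm at or after S7 ends 4:45pm → clear.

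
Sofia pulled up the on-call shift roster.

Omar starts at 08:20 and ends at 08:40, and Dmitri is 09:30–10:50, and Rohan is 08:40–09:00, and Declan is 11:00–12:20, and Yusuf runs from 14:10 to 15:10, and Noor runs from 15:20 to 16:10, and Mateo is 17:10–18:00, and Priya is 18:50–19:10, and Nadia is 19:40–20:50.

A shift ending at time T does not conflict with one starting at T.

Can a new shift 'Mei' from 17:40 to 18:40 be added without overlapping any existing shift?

No — it overlaps Mateo

Omar: ends 08:40 at or before Mei starts 17:40 → clear.
Rohan: ends 09:00 at or before Mei starts 17:40 → clear.
Dmitri: ends 10:50 at or before Mei starts 17:40 → clear.
Declan: ends 12:20 at or before Mei starts 17:40 → clear.
Yusuf: ends 15:10 at or before Mei starts 17:40 → clear.
Noor: ends 16:10 at or before Mei starts 17:40 → clear.
Mateo: starts 17:10 before Mei ends 18:40, and ends 18:00 after Mei starts 17:40 → overlap.
Priya: starts 18:50 at or after Mei ends 18:40 → clear.
Nadia: starts 19:40 at or after Mei ends 18:40 → clear.
Mei overlaps Mateo.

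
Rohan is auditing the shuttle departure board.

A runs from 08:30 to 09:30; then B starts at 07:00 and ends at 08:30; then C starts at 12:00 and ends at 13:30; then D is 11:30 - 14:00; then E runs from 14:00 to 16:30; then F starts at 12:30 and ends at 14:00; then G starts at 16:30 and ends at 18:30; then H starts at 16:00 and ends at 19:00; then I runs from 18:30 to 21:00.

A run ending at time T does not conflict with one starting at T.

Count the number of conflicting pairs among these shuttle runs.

6

Sorted by start: B, A, D, C, F, E, H, G, I.
A starts exactly when B ends (back-to-back, no overlap) — done with B.
D starts after A ends — done with A.
C starts before D ends → D and C overlap.
F starts before D ends → D and F overlap.
E starts exactly when D ends (back-to-back, no overlap) — done with D.
F starts before C ends → C and F overlap.
E starts after C ends — done with C.
E starts exactly when F ends (back-to-back, no overlap) — done with F.
H starts before E ends → E and H overlap.
G starts exactly when E ends (back-to-back, no overlap) — done with E.
G starts before H ends → H and G overlap.
I starts before H ends → H and I overlap.
I starts exactly when G ends (back-to-back, no overlap).
Overlapping pairs: C & D, C & F, D & F, E & H, G & H, H & I — 6 in total.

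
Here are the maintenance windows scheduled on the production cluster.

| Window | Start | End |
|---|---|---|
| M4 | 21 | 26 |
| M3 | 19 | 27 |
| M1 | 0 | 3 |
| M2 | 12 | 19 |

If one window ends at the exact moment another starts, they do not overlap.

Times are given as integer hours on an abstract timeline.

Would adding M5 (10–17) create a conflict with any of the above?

Yes — it overlaps M2

M1: ends 3 at or before M5 starts 10 → clear.
M2: starts 12 before M5 ends 17, and ends 19 after M5 starts 10 → overlap.
M3: starts 19 at or after M5 ends 17 → clear.
M4: starts 21 at or after M5 ends 17 → clear.
M5 overlaps M2.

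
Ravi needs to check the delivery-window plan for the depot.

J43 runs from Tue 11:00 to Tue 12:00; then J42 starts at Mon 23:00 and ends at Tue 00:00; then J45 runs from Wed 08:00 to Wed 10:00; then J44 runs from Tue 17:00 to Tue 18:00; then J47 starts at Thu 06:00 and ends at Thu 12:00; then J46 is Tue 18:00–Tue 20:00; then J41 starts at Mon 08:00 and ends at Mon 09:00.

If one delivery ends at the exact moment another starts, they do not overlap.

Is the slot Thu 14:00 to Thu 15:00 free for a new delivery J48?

J41: ends Mon 09:00 at or before J48 starts Thu 14:00 → clear.
J42: ends Tue 00:00 at or before J48 starts Thu 14:00 → clear.
J43: ends Tue 12:00 at or before J48 starts Thu 14:00 → clear.
J44: ends Tue 18:00 at or before J48 starts Thu 14:00 → clear.
J46: ends Tue 20:00 at or before J48 starts Thu 14:00 → clear.
J45: ends Wed 10:00 at or before J48 starts Thu 14:00 → clear.
J47: ends Thu 12:00 at or before J48 starts Thu 14:00 → clear.

Yes — the slot is free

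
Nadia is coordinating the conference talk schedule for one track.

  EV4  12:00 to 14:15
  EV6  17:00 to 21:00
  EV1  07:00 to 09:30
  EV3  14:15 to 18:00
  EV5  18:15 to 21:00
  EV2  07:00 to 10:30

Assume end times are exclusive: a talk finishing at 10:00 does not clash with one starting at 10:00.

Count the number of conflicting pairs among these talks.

3

Sorted by start: EV1, EV2, EV4, EV3, EV6, EV5.
EV2 starts before EV1 ends → EV1 and EV2 overlap.
EV4 starts after EV1 ends; EV1 is clear from here.
EV4 starts after EV2 ends; EV2 is clear from here.
EV3 starts exactly when EV4 ends (back-to-back, no overlap); EV4 is clear from here.
EV6 starts before EV3 ends → EV3 and EV6 overlap.
EV5 starts after EV3 ends.
EV5 starts before EV6 ends → EV6 and EV5 overlap.
Overlapping pairs: EV1 & EV2, EV3 & EV6, EV5 & EV6 — 3 in total.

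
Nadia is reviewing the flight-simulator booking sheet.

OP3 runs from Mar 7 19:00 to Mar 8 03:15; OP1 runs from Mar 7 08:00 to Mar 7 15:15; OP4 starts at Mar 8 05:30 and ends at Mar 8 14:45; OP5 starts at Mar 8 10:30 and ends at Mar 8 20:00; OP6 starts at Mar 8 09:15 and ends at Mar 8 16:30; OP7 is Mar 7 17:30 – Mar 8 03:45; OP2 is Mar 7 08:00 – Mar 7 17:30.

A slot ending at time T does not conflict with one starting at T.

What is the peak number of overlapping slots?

3

Walk through starts and ends in time order (an end at T is processed before a start at T):
Mar 7 08:00 start OP1 → 1
Mar 7 08:00 start OP2 → 2
Mar 7 15:15 end OP1 → 1
Mar 7 17:30 end OP2 → 0
Mar 7 17:30 start OP7 → 1
Mar 7 19:00 start OP3 → 2
Mar 8 03:15 end OP3 → 1
Mar 8 03:45 end OP7 → 0
Mar 8 05:30 start OP4 → 1
Mar 8 09:15 start OP6 → 2
Mar 8 10:30 start OP5 → 3
Mar 8 14:45 end OP4 → 2
Mar 8 16:30 end OP6 → 1
Mar 8 20:00 end OP5 → 0
Peak is 3, at Mar 8 10:30 (OP4, OP5, OP6).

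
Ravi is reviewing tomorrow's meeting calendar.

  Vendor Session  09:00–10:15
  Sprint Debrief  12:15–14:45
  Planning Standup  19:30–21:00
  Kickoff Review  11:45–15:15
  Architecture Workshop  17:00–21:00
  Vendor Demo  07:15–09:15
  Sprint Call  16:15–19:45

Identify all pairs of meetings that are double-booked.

Architecture Workshop & Planning Standup, Architecture Workshop & Sprint Call, Kickoff Review & Sprint Debrief, Planning Standup & Sprint Call, Vendor Demo & Vendor Session

Two intervals overlap when each starts before the other ends.
Sorted by start: Vendor Demo, Vendor Session, Kickoff Review, Sprint Debrief, Sprint Call, Architecture Workshop, Planning Standup.
Vendor Session starts before Vendor Demo ends → Vendor Demo and Vendor Session overlap.
Kickoff Review starts after Vendor Demo ends; Vendor Demo is clear from here.
Kickoff Review starts after Vendor Session ends; Vendor Session is clear from here.
Sprint Debrief starts before Kickoff Review ends → Kickoff Review and Sprint Debrief overlap.
Sprint Call starts after Kickoff Review ends; Kickoff Review is clear from here.
Sprint Call starts after Sprint Debrief ends; Sprint Debrief is clear from here.
Architecture Workshop starts before Sprint Call ends → Sprint Call and Architecture Workshop overlap.
Planning Standup starts before Sprint Call ends → Sprint Call and Planning Standup overlap.
Planning Standup starts before Architecture Workshop ends → Architecture Workshop and Planning Standup overlap.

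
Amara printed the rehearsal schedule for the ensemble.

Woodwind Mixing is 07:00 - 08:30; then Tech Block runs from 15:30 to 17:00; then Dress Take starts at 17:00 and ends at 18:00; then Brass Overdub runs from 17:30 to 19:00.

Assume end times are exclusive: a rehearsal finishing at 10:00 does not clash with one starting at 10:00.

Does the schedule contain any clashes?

Sorted by start: Woodwind Mixing, Tech Block, Dress Take, Brass Overdub.
Tech Block starts after Woodwind Mixing ends, so Woodwind Mixing has no further overlaps.
Dress Take starts exactly when Tech Block ends (back-to-back, no overlap), so Tech Block has no further overlaps.
Brass Overdub starts before Dress Take ends → Dress Take and Brass Overdub overlap.
That's a conflict, so the schedule is not conflict-free.

Yes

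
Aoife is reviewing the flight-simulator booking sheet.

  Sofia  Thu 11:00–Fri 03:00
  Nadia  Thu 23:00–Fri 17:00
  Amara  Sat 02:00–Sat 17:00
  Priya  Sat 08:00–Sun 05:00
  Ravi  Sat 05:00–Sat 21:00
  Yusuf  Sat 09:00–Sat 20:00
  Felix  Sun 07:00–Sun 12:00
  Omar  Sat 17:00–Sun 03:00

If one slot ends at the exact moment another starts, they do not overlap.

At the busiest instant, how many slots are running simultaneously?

Walk through starts and ends in time order (an end at T is processed before a start at T):
Thu 11:00 start Sofia → 1
Thu 23:00 start Nadia → 2
Fri 03:00 end Sofia → 1
Fri 17:00 end Nadia → 0
Sat 02:00 start Amara → 1
Sat 05:00 start Ravi → 2
Sat 08:00 start Priya → 3
Sat 09:00 start Yusuf → 4
Sat 17:00 end Amara → 3
Sat 17:00 start Omar → 4
Sat 20:00 end Yusuf → 3
Sat 21:00 end Ravi → 2
Sun 03:00 end Omar → 1
Sun 05:00 end Priya → 0
Sun 07:00 start Felix → 1
Sun 12:00 end Felix → 0
Peak is 4, at Sat 09:00 (Amara, Priya, Ravi, Yusuf).

4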